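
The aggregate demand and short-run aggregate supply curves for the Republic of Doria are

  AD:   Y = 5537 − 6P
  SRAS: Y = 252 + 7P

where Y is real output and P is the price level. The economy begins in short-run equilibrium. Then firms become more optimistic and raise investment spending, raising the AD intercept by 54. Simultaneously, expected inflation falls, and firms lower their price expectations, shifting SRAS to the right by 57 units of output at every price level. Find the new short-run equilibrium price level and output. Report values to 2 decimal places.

After both shocks: AD is Y = 5591 − 6P and SRAS is Y = 309 + 7P.
Setting them equal: 5282 = 13P, so P = 406.31.
Substituting into AD, Y = 3153.15.

P = 406.31, Y = 3153.15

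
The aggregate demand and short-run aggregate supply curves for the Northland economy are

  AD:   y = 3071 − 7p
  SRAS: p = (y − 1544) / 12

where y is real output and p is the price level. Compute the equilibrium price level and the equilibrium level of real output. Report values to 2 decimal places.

Rearrange SRAS to y = 1544 + 12p.
Set AD = SRAS: 3071 − 7p = 1544 + 12p, so 1527 = 19p and p = 80.37.
Substituting into AD, y = 3071 − 7p = 2508.42.

p = 80.37, y = 2508.42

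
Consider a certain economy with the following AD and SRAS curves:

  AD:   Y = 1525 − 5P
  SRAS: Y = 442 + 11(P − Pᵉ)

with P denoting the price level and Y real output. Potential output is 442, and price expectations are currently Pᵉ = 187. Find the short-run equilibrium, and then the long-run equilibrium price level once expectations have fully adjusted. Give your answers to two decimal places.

Short run: with Pᵉ = 187, SRAS is Y = 11P − 1615. Setting AD = SRAS gives 3140 = 16P, so P = 196.25 and Y = 1525 − 5P = 543.75.
Output 543.75 is above potential 442, so over time expected prices rise and SRAS shifts left until Y returns to 442.
Long run: Y = 442 on the AD curve gives 442 = 1525 − 5P, so P = 216.60.

Short run: P = 196.25, Y = 543.75. Long run: P = 216.60.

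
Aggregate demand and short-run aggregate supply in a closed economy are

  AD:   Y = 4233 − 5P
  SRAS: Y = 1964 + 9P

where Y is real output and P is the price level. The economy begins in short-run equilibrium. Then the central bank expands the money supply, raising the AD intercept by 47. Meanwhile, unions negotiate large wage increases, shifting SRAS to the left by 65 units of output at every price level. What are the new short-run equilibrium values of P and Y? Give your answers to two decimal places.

After both shocks: AD is Y = 4280 − 5P and SRAS is Y = 1899 + 9P.
Setting them equal: 2381 = 14P, so P = 170.07.
Substituting into AD, Y = 3429.64.

P = 170.07, Y = 3429.64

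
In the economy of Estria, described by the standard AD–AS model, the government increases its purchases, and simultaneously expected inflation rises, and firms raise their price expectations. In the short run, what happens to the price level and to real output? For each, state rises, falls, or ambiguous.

The first event is a positive demand shock: AD shifts right, which by itself pushes P up and Y up.
The second is an adverse supply shock: SRAS shifts left, which by itself pushes P up and Y down.
Both shocks push P up, so P rises. The two shocks push Y in opposite directions, so the effect on Y is ambiguous.

Price level: rises; output: ambiguous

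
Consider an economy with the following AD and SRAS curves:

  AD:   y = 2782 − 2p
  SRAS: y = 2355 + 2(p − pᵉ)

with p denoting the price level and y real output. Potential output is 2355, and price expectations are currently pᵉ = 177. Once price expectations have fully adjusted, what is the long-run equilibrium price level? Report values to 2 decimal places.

Short run: with pᵉ = 177, SRAS is y = 2001 + 2p. Setting AD = SRAS gives 781 = 4p, so p = 195.25 and y = 2782 − 2p = 2391.50.
Output 2391.50 is above potential 2355, so over time expected prices rise and SRAS shifts left until y returns to 2355.
Long run: y = 2355 on the AD curve gives 2355 = 2782 − 2p, so p = 213.50.

Long-run p = 213.50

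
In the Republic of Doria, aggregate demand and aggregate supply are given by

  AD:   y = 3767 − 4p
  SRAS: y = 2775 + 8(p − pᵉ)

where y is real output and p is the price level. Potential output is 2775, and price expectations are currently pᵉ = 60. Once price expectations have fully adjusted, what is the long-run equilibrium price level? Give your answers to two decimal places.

Short run: with pᵉ = 60, SRAS is y = 2295 + 8p. Setting AD = SRAS gives 1472 = 12p, so p = 122.67 and y = 3767 − 4p = 3276.33.
Output 3276.33 is above potential 2775, so over time expected prices rise and SRAS shifts left until y returns to 2775.
Long run: y = 2775 on the AD curve gives 2775 = 3767 − 4p, so p = 248.00.

Long-run p = 248.00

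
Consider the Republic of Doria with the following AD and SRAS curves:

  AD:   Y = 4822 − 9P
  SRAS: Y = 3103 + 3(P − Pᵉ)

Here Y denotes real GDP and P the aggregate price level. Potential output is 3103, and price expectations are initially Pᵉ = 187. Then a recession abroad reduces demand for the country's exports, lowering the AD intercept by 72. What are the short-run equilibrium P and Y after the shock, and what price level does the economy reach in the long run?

AD shifts left: new AD is Y = 4750 − 9P. With Pᵉ = 187, SRAS is Y = 2542 + 3P.
Short run: 4750 − 9P = 2542 + 3P gives 2208 = 12P, so P = 184 and Y = 4750 − 9·184 = 3094.
Y = 3094 is below potential 3103; expectations adjust and SRAS shifts right until Y = 3103.
Long run: on the new AD curve, 3103 = 4750 − 9P gives P = 183.

Short run: P = 184, Y = 3094. Long run: P = 183.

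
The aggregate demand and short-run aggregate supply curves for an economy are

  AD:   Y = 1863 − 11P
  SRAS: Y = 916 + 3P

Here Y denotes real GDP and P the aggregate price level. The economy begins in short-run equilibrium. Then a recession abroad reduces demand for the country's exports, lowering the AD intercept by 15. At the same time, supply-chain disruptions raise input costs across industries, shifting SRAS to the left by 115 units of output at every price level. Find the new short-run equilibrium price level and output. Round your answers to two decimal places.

After both shocks: AD is Y = 1848 − 11P and SRAS is Y = 801 + 3P.
Setting them equal: 1047 = 14P, so P = 74.79.
Substituting into AD, Y = 1025.36.

P = 74.79, Y = 1025.36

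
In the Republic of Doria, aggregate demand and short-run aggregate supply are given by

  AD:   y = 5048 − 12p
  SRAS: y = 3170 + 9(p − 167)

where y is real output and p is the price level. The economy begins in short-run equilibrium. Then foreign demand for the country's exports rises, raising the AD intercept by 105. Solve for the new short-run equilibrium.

p = 166, y = 3161

This is a positive demand shock: AD shifts right.
New AD: y = 5153 − 12p.
SRAS can be written y = 1667 + 9p.
Set AD = SRAS: 5153 − 12p = 1667 + 9p, so 3486 = 21p and p = 166.
y = 5153 − 12·166 = 3161.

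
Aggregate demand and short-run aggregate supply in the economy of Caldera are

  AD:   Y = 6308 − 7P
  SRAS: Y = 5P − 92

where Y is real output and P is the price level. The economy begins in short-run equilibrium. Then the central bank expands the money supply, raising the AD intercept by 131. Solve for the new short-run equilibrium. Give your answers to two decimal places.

P = 544.25, Y = 2629.25

This is a positive demand shock: AD shifts right.
New AD: Y = 6439 − 7P.
Set AD = SRAS: 6439 − 7P = 5P − 92, so 6531 = 12P and P = 544.25.
Substituting into AD, Y = 2629.25.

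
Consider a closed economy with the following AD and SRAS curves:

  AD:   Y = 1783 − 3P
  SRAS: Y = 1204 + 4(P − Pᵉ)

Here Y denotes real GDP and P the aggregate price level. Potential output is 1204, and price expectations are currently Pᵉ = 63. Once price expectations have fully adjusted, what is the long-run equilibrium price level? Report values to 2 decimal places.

Long-run P = 193.00

Short run: with Pᵉ = 63, SRAS is Y = 952 + 4P. Setting AD = SRAS gives 831 = 7P, so P = 118.71 and Y = 1783 − 3P = 1426.86.
Output 1426.86 is above potential 1204, so over time expected prices rise and SRAS shifts left until Y returns to 1204.
Long run: Y = 1204 on the AD curve gives 1204 = 1783 − 3P, so P = 193.00.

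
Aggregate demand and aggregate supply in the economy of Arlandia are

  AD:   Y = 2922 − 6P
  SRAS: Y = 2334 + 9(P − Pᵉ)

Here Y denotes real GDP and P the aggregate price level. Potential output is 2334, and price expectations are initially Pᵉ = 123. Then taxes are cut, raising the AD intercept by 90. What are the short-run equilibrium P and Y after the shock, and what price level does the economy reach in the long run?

Short run: P = 119, Y = 2298. Long run: P = 113.

AD shifts right: new AD is Y = 3012 − 6P. With Pᵉ = 123, SRAS is Y = 1227 + 9P.
Short run: 3012 − 6P = 1227 + 9P gives 1785 = 15P, so P = 119 and Y = 3012 − 6·119 = 2298.
Y = 2298 is below potential 2334; expectations adjust and SRAS shifts right until Y = 2334.
Long run: on the new AD curve, 2334 = 3012 − 6P gives P = 113.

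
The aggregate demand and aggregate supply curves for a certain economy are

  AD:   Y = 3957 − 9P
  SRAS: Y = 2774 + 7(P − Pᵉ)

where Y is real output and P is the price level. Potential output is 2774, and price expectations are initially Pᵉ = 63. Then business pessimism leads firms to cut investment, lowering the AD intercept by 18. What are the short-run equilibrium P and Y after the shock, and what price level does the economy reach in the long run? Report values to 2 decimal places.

Short run: P = 100.38, Y = 3035.63. Long run: P = 129.44.

AD shifts left: new AD is Y = 3939 − 9P. With Pᵉ = 63, SRAS is Y = 2333 + 7P.
Short run: 3939 − 9P = 2333 + 7P gives 1606 = 16P, so P = 100.38 and Y = 3939 − 9P = 3035.63.
Y = 3035.63 is above potential 2774; expectations adjust and SRAS shifts left until Y = 2774.
Long run: on the new AD curve, 2774 = 3939 − 9P gives P = 129.44.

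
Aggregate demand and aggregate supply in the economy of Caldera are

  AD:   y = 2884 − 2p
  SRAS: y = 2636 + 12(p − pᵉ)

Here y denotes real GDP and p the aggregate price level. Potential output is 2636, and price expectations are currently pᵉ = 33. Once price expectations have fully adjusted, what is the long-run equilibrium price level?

Long-run p = 124

Short run: with pᵉ = 33, SRAS is y = 2240 + 12p. Setting AD = SRAS gives 644 = 14p, so p = 46 and y = 2884 − 2·46 = 2792.
Output 2792 is above potential 2636, so over time expected prices rise and SRAS shifts left until y returns to 2636.
Long run: y = 2636 on the AD curve gives 2636 = 2884 − 2p, so p = 124.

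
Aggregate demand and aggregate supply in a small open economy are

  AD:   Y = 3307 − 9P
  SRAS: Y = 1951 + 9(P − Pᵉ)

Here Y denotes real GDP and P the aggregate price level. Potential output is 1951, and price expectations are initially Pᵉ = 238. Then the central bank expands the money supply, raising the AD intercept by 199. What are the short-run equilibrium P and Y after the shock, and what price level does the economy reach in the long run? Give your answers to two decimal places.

Short run: P = 205.39, Y = 1657.50. Long run: P = 172.78.

AD shifts right: new AD is Y = 3506 − 9P. With Pᵉ = 238, SRAS is Y = 9P − 191.
Short run: 3506 − 9P = 9P − 191 gives 3697 = 18P, so P = 205.39 and Y = 3506 − 9P = 1657.50.
Y = 1657.50 is below potential 1951; expectations adjust and SRAS shifts right until Y = 1951.
Long run: on the new AD curve, 1951 = 3506 − 9P gives P = 172.78.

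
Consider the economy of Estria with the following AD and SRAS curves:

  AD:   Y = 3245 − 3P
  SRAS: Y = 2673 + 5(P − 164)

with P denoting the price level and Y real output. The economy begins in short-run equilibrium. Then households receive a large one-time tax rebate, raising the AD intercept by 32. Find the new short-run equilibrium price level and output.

P = 178, Y = 2743

This is a positive demand shock: AD shifts right.
New AD: Y = 3277 − 3P.
SRAS can be written Y = 1853 + 5P.
Set AD = SRAS: 3277 − 3P = 1853 + 5P, so 1424 = 8P and P = 178.
Y = 3277 − 3·178 = 2743.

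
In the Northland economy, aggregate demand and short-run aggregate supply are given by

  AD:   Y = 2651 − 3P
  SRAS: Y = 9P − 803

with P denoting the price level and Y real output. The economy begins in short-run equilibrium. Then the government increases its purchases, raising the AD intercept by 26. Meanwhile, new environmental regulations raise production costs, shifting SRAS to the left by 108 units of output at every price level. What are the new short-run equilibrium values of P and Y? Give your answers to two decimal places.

P = 299.00, Y = 1780.00

After both shocks: AD is Y = 2677 − 3P and SRAS is Y = 9P − 911.
Setting them equal: 3588 = 12P, so P = 299.00.
Substituting into AD, Y = 1780.00.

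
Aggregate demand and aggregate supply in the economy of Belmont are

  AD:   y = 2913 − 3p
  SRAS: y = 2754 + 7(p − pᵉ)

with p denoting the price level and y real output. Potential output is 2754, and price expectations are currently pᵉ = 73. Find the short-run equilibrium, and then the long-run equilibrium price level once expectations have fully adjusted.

Short run: with pᵉ = 73, SRAS is y = 2243 + 7p. Setting AD = SRAS gives 670 = 10p, so p = 67 and y = 2913 − 3·67 = 2712.
Output 2712 is below potential 2754, so over time expected prices fall and SRAS shifts right until y returns to 2754.
Long run: y = 2754 on the AD curve gives 2754 = 2913 − 3p, so p = 53.

Short run: p = 67, y = 2712. Long run: p = 53.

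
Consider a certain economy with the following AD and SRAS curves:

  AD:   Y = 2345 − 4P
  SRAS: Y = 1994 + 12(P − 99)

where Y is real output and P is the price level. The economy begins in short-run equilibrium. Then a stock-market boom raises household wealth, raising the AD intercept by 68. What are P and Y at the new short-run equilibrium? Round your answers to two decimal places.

P = 100.44, Y = 2011.25

This is a positive demand shock: AD shifts right.
New AD: Y = 2413 − 4P.
SRAS can be written Y = 806 + 12P.
Set AD = SRAS: 2413 − 4P = 806 + 12P, so 1607 = 16P and P = 100.44.
Substituting into AD, Y = 2011.25.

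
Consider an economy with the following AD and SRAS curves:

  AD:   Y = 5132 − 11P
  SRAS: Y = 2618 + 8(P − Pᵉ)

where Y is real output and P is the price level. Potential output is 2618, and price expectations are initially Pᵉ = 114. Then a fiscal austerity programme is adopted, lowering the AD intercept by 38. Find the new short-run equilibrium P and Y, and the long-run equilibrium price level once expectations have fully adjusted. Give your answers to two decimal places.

AD shifts left: new AD is Y = 5094 − 11P. With Pᵉ = 114, SRAS is Y = 1706 + 8P.
Short run: 5094 − 11P = 1706 + 8P gives 3388 = 19P, so P = 178.32 and Y = 5094 − 11P = 3132.53.
Y = 3132.53 is above potential 2618; expectations adjust and SRAS shifts left until Y = 2618.
Long run: on the new AD curve, 2618 = 5094 − 11P gives P = 225.09.

Short run: P = 178.32, Y = 3132.53. Long run: P = 225.09.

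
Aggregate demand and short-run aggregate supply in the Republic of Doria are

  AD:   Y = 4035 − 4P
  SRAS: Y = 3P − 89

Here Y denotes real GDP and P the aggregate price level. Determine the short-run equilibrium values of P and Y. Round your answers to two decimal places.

Set AD = SRAS: 4035 − 4P = 3P − 89, so 4124 = 7P and P = 589.14.
Substituting into AD, Y = 4035 − 4P = 1678.43.

P = 589.14, Y = 1678.43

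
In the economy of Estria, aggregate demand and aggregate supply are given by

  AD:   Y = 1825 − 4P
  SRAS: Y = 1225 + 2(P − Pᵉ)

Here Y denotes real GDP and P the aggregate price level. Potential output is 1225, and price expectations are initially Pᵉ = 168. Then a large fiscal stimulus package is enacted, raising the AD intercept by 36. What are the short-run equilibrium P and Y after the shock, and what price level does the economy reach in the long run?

AD shifts right: new AD is Y = 1861 − 4P. With Pᵉ = 168, SRAS is Y = 889 + 2P.
Short run: 1861 − 4P = 889 + 2P gives 972 = 6P, so P = 162 and Y = 1861 − 4·162 = 1213.
Y = 1213 is below potential 1225; expectations adjust and SRAS shifts right until Y = 1225.
Long run: on the new AD curve, 1225 = 1861 − 4P gives P = 159.

Short run: P = 162, Y = 1213. Long run: P = 159.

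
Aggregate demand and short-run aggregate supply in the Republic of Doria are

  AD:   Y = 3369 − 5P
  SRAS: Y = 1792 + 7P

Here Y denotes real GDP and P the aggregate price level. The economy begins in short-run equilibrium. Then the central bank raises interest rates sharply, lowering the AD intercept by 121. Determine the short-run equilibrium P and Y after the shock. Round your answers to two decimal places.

This is a negative demand shock: AD shifts left.
New AD: Y = 3248 − 5P.
Set AD = SRAS: 3248 − 5P = 1792 + 7P, so 1456 = 12P and P = 121.33.
Substituting into AD, Y = 2641.33.

P = 121.33, Y = 2641.33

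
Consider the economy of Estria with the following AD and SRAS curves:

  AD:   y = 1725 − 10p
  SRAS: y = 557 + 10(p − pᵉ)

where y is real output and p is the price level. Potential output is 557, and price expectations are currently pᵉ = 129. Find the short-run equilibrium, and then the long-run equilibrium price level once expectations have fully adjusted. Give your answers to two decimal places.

Short run: p = 122.90, y = 496.00. Long run: p = 116.80.

Short run: with pᵉ = 129, SRAS is y = 10p − 733. Setting AD = SRAS gives 2458 = 20p, so p = 122.90 and y = 1725 − 10p = 496.00.
Output 496.00 is below potential 557, so over time expected prices fall and SRAS shifts right until y returns to 557.
Long run: y = 557 on the AD curve gives 557 = 1725 − 10p, so p = 116.80.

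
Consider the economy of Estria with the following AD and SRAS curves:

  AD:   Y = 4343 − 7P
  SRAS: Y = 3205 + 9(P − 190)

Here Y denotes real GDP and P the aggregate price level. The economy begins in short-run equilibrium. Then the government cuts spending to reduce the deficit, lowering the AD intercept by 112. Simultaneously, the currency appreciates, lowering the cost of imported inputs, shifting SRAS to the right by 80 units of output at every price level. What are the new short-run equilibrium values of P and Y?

After both shocks: AD is Y = 4231 − 7P and SRAS is Y = 1575 + 9P.
Setting them equal: 2656 = 16P, so P = 166.
Y = 4231 − 7·166 = 3069.

P = 166, Y = 3069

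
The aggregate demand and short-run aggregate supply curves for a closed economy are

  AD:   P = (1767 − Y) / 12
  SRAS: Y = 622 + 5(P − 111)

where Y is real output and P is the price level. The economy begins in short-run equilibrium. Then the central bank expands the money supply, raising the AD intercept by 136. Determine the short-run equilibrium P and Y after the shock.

This is a positive demand shock: AD shifts right.
New AD: Y = 1903 − 12P.
SRAS can be written Y = 67 + 5P.
Set AD = SRAS: 1903 − 12P = 67 + 5P, so 1836 = 17P and P = 108.
Y = 1903 − 12·108 = 607.

P = 108, Y = 607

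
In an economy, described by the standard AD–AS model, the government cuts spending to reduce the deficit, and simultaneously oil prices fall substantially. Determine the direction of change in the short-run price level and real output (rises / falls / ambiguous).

Price level: falls; output: ambiguous

The first event is a negative demand shock: AD shifts left, which by itself pushes P down and Y down.
The second is a favourable supply shock: SRAS shifts right, which by itself pushes P down and Y up.
Both shocks push P down, so P falls. The two shocks push Y in opposite directions, so the effect on Y is ambiguous.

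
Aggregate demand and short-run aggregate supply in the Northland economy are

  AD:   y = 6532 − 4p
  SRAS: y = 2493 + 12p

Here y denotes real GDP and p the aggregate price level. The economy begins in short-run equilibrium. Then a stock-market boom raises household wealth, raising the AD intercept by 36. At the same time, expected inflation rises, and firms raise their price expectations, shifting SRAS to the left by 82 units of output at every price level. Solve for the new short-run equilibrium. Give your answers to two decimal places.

After both shocks: AD is y = 6568 − 4p and SRAS is y = 2411 + 12p.
Setting them equal: 4157 = 16p, so p = 259.81.
Substituting into AD, y = 5528.75.

p = 259.81, y = 5528.75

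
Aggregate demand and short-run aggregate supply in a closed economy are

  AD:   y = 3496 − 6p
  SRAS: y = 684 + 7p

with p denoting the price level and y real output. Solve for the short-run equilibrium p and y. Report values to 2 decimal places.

Set AD = SRAS: 3496 − 6p = 684 + 7p, so 2812 = 13p and p = 216.31.
Substituting into AD, y = 3496 − 6p = 2198.15.

p = 216.31, y = 2198.15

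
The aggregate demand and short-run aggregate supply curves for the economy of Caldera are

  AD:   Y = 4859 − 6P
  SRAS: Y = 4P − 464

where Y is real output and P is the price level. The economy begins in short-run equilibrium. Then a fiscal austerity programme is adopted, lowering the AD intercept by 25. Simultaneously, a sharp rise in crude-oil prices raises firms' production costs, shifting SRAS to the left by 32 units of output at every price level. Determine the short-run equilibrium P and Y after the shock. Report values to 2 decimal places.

P = 533.00, Y = 1636.00

After both shocks: AD is Y = 4834 − 6P and SRAS is Y = 4P − 496.
Setting them equal: 5330 = 10P, so P = 533.00.
Substituting into AD, Y = 1636.00.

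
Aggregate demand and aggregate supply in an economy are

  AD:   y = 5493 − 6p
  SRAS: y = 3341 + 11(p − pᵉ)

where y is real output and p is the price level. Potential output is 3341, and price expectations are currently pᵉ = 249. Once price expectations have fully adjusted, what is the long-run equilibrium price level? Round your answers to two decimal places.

Long-run p = 358.67

Short run: with pᵉ = 249, SRAS is y = 602 + 11p. Setting AD = SRAS gives 4891 = 17p, so p = 287.71 and y = 5493 − 6p = 3766.76.
Output 3766.76 is above potential 3341, so over time expected prices rise and SRAS shifts left until y returns to 3341.
Long run: y = 3341 on the AD curve gives 3341 = 5493 − 6p, so p = 358.67.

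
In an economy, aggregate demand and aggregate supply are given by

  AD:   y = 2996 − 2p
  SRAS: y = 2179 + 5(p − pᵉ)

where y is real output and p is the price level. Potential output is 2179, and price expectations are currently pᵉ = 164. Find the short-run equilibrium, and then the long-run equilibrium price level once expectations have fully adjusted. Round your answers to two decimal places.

Short run: p = 233.86, y = 2528.29. Long run: p = 408.50.

Short run: with pᵉ = 164, SRAS is y = 1359 + 5p. Setting AD = SRAS gives 1637 = 7p, so p = 233.86 and y = 2996 − 2p = 2528.29.
Output 2528.29 is above potential 2179, so over time expected prices rise and SRAS shifts left until y returns to 2179.
Long run: y = 2179 on the AD curve gives 2179 = 2996 − 2p, so p = 408.50.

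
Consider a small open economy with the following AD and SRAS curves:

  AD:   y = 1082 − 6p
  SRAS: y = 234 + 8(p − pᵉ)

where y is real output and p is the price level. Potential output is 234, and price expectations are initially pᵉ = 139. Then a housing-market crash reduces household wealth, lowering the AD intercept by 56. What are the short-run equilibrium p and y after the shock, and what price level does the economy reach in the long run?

AD shifts left: new AD is y = 1026 − 6p. With pᵉ = 139, SRAS is y = 8p − 878.
Short run: 1026 − 6p = 8p − 878 gives 1904 = 14p, so p = 136 and y = 1026 − 6·136 = 210.
y = 210 is below potential 234; expectations adjust and SRAS shifts right until y = 234.
Long run: on the new AD curve, 234 = 1026 − 6p gives p = 132.

Short run: p = 136, y = 210. Long run: p = 132.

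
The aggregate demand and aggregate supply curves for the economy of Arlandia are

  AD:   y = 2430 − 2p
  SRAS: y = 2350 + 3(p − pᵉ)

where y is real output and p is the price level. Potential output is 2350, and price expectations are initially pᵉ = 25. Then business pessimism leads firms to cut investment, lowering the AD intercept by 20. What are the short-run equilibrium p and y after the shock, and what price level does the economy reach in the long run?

Short run: p = 27, y = 2356. Long run: p = 30.

AD shifts left: new AD is y = 2410 − 2p. With pᵉ = 25, SRAS is y = 2275 + 3p.
Short run: 2410 − 2p = 2275 + 3p gives 135 = 5p, so p = 27 and y = 2410 − 2·27 = 2356.
y = 2356 is above potential 2350; expectations adjust and SRAS shifts left until y = 2350.
Long run: on the new AD curve, 2350 = 2410 − 2p gives p = 30.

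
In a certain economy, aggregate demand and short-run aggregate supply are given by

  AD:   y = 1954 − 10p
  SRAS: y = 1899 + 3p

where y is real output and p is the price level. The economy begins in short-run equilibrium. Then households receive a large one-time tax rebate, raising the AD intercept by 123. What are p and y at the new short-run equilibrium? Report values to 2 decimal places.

This is a positive demand shock: AD shifts right.
New AD: y = 2077 − 10p.
Set AD = SRAS: 2077 − 10p = 1899 + 3p, so 178 = 13p and p = 13.69.
Substituting into AD, y = 1940.08.

p = 13.69, y = 1940.08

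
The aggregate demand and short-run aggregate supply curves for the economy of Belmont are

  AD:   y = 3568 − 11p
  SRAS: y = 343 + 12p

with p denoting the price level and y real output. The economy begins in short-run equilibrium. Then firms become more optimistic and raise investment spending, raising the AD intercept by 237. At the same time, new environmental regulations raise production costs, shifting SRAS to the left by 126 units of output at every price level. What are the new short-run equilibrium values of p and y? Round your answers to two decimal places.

p = 156.00, y = 2089.00

After both shocks: AD is y = 3805 − 11p and SRAS is y = 217 + 12p.
Setting them equal: 3588 = 23p, so p = 156.00.
Substituting into AD, y = 2089.00.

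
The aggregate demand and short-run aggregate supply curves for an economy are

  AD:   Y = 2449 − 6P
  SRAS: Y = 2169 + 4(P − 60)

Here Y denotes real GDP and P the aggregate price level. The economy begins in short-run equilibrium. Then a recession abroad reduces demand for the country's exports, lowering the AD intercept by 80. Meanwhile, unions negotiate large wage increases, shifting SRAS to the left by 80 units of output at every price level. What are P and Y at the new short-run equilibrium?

After both shocks: AD is Y = 2369 − 6P and SRAS is Y = 1849 + 4P.
Setting them equal: 520 = 10P, so P = 52.
Y = 2369 − 6·52 = 2057.

P = 52, Y = 2057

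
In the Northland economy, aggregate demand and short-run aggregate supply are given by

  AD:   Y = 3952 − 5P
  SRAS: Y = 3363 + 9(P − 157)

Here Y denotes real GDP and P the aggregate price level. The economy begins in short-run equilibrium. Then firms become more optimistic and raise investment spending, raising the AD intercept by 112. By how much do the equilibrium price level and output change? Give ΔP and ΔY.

This is a positive demand shock: AD shifts right.
New AD: Y = 4064 − 5P.
SRAS can be written Y = 1950 + 9P.
Set AD = SRAS: 4064 − 5P = 1950 + 9P, so 2114 = 14P and P = 151.
Y = 4064 − 5·151 = 3309.
Initially P = 143, Y = 3237, so ΔP = +8 and ΔY = +72.

ΔP = +8, ΔY = +72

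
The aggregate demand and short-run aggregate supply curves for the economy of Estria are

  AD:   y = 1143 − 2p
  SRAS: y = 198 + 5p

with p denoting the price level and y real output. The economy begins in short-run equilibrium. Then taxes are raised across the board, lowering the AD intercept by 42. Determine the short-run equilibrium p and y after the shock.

This is a negative demand shock: AD shifts left.
New AD: y = 1101 − 2p.
Set AD = SRAS: 1101 − 2p = 198 + 5p, so 903 = 7p and p = 129.
y = 1101 − 2·129 = 843.

p = 129, y = 843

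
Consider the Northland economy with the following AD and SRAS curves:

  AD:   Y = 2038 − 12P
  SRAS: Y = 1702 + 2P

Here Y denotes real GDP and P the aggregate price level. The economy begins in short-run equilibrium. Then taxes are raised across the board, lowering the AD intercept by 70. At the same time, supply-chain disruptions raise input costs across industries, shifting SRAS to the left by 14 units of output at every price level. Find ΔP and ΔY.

ΔP = -4, ΔY = -22

After both shocks: AD is Y = 1968 − 12P and SRAS is Y = 1688 + 2P.
Setting them equal: 280 = 14P, so P = 20.
Y = 1968 − 12·20 = 1728.
Initially P = 24, Y = 1750, so ΔP = -4 and ΔY = -22.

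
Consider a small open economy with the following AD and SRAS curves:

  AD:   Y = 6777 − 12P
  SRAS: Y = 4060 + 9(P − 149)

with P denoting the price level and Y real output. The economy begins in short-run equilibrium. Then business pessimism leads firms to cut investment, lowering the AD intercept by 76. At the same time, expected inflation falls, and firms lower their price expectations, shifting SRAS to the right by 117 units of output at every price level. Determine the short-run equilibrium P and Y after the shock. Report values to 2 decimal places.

After both shocks: AD is Y = 6701 − 12P and SRAS is Y = 2836 + 9P.
Setting them equal: 3865 = 21P, so P = 184.05.
Substituting into AD, Y = 4492.43.

P = 184.05, Y = 4492.43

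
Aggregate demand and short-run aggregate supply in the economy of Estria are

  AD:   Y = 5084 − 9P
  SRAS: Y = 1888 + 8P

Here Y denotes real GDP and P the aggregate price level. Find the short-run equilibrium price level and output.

Set AD = SRAS: 5084 − 9P = 1888 + 8P, so 3196 = 17P and P = 188.
Then Y = 5084 − 9·188 = 3392.

P = 188, Y = 3392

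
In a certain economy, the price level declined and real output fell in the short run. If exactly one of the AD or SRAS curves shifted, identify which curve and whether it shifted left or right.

AD shifted left

P fell and Y fell. An AD shift moves P and Y in the same direction; an SRAS shift moves them in opposite directions.
Here P and Y moved in the same direction, so the AD curve shifted.
Since Y fell, AD shifted left.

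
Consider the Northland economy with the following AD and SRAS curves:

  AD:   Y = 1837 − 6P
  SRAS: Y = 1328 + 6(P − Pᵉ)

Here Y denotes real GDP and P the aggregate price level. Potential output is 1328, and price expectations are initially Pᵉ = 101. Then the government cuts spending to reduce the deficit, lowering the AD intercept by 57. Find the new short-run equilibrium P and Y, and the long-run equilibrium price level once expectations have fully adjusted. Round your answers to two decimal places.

AD shifts left: new AD is Y = 1780 − 6P. With Pᵉ = 101, SRAS is Y = 722 + 6P.
Short run: 1780 − 6P = 722 + 6P gives 1058 = 12P, so P = 88.17 and Y = 1780 − 6P = 1251.00.
Y = 1251.00 is below potential 1328; expectations adjust and SRAS shifts right until Y = 1328.
Long run: on the new AD curve, 1328 = 1780 − 6P gives P = 75.33.

Short run: P = 88.17, Y = 1251.00. Long run: P = 75.33.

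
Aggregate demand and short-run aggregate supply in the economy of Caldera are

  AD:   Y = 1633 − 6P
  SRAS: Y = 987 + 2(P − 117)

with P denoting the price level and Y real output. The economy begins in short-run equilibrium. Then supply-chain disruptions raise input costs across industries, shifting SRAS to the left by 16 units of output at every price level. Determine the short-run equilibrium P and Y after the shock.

P = 112, Y = 961

This is a negative supply shock: SRAS shifts left.
New SRAS: Y = 737 + 2P.
Set AD = SRAS: 1633 − 6P = 737 + 2P, so 896 = 8P and P = 112.
Y = 1633 − 6·112 = 961.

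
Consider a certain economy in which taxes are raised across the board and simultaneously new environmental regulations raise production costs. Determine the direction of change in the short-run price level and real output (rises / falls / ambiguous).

Price level: ambiguous; output: falls

The first event is a negative demand shock: AD shifts left, which by itself pushes P down and Y down.
The second is an adverse supply shock: SRAS shifts left, which by itself pushes P up and Y down.
The two shocks push P in opposite directions, so the effect on P is ambiguous. Both shocks push Y down, so Y falls.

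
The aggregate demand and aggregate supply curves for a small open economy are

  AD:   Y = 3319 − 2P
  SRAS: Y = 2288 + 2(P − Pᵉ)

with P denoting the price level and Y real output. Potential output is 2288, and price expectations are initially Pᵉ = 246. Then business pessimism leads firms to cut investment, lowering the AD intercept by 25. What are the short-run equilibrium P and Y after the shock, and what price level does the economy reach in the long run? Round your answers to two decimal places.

AD shifts left: new AD is Y = 3294 − 2P. With Pᵉ = 246, SRAS is Y = 1796 + 2P.
Short run: 3294 − 2P = 1796 + 2P gives 1498 = 4P, so P = 374.50 and Y = 3294 − 2P = 2545.00.
Y = 2545.00 is above potential 2288; expectations adjust and SRAS shifts left until Y = 2288.
Long run: on the new AD curve, 2288 = 3294 − 2P gives P = 503.00.

Short run: P = 374.50, Y = 2545.00. Long run: P = 503.00.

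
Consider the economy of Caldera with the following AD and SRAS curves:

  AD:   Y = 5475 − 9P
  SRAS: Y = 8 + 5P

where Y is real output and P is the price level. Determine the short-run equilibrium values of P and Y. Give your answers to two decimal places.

Set AD = SRAS: 5475 − 9P = 8 + 5P, so 5467 = 14P and P = 390.50.
Substituting into AD, Y = 5475 − 9P = 1960.50.

P = 390.50, Y = 1960.50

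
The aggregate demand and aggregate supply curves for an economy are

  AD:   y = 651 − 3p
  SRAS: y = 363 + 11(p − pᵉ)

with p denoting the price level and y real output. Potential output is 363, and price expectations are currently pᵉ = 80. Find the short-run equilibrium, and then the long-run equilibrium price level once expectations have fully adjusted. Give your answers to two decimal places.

Short run: with pᵉ = 80, SRAS is y = 11p − 517. Setting AD = SRAS gives 1168 = 14p, so p = 83.43 and y = 651 − 3p = 400.71.
Output 400.71 is above potential 363, so over time expected prices rise and SRAS shifts left until y returns to 363.
Long run: y = 363 on the AD curve gives 363 = 651 − 3p, so p = 96.00.

Short run: p = 83.43, y = 400.71. Long run: p = 96.00.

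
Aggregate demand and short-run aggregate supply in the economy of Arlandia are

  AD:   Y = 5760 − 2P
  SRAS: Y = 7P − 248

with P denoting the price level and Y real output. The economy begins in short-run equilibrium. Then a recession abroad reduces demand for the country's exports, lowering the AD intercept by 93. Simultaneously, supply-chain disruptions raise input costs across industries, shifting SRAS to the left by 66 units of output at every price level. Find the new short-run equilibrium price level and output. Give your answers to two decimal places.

P = 664.56, Y = 4337.89

After both shocks: AD is Y = 5667 − 2P and SRAS is Y = 7P − 314.
Setting them equal: 5981 = 9P, so P = 664.56.
Substituting into AD, Y = 4337.89.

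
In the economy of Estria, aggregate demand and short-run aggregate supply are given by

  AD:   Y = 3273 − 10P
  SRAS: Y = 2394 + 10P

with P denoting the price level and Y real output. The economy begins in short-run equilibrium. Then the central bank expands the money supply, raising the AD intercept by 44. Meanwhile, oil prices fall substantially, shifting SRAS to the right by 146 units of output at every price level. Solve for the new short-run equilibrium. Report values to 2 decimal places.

After both shocks: AD is Y = 3317 − 10P and SRAS is Y = 2540 + 10P.
Setting them equal: 777 = 20P, so P = 38.85.
Substituting into AD, Y = 2928.50.

P = 38.85, Y = 2928.50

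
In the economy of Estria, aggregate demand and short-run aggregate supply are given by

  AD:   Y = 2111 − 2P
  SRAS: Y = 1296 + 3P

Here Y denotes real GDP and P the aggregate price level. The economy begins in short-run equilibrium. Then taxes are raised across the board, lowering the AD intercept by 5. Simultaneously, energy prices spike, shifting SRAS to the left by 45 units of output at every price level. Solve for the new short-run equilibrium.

P = 171, Y = 1764

After both shocks: AD is Y = 2106 − 2P and SRAS is Y = 1251 + 3P.
Setting them equal: 855 = 5P, so P = 171.
Y = 2106 − 2·171 = 1764.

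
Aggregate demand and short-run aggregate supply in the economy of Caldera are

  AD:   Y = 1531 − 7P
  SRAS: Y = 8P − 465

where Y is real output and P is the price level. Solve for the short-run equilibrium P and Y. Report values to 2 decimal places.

Set AD = SRAS: 1531 − 7P = 8P − 465, so 1996 = 15P and P = 133.07.
Substituting into AD, Y = 1531 − 7P = 599.53.

P = 133.07, Y = 599.53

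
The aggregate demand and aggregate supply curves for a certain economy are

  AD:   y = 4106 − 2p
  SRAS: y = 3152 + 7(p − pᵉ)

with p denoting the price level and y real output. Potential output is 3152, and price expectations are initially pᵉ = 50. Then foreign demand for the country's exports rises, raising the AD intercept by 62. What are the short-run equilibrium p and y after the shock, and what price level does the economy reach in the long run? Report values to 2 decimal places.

Short run: p = 151.78, y = 3864.44. Long run: p = 508.00.

AD shifts right: new AD is y = 4168 − 2p. With pᵉ = 50, SRAS is y = 2802 + 7p.
Short run: 4168 − 2p = 2802 + 7p gives 1366 = 9p, so p = 151.78 and y = 4168 − 2p = 3864.44.
y = 3864.44 is above potential 3152; expectations adjust and SRAS shifts left until y = 3152.
Long run: on the new AD curve, 3152 = 4168 − 2p gives p = 508.00.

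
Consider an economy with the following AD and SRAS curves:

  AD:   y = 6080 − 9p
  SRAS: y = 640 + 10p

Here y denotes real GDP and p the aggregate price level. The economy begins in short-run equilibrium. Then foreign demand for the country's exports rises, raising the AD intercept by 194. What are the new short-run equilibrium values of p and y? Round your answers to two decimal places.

p = 296.53, y = 3605.26

This is a positive demand shock: AD shifts right.
New AD: y = 6274 − 9p.
Set AD = SRAS: 6274 − 9p = 640 + 10p, so 5634 = 19p and p = 296.53.
Substituting into AD, y = 3605.26.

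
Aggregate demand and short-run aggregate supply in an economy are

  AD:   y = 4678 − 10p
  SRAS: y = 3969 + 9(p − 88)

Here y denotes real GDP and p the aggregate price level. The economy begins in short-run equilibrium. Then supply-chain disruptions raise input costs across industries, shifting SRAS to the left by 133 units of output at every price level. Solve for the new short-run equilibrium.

This is a negative supply shock: SRAS shifts left.
New SRAS: y = 3044 + 9p.
Set AD = SRAS: 4678 − 10p = 3044 + 9p, so 1634 = 19p and p = 86.
y = 4678 − 10·86 = 3818.

p = 86, y = 3818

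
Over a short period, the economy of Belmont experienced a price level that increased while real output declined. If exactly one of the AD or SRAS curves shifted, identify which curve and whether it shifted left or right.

SRAS shifted left

P rose and Y fell. An AD shift moves P and Y in the same direction; an SRAS shift moves them in opposite directions.
Here P and Y moved in opposite directions, so the SRAS curve shifted.
Since Y fell, SRAS shifted left.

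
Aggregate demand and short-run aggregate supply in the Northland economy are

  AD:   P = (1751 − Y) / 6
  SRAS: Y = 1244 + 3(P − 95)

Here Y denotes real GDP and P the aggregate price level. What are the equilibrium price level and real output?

P = 88, Y = 1223

Write SRAS as Y = 1244 + 3P − 285 = 959 + 3P.
Rearrange AD to Y = 1751 − 6P.
Set AD = SRAS: 1751 − 6P = 959 + 3P, so 792 = 9P and P = 88.
Then Y = 1751 − 6·88 = 1223.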